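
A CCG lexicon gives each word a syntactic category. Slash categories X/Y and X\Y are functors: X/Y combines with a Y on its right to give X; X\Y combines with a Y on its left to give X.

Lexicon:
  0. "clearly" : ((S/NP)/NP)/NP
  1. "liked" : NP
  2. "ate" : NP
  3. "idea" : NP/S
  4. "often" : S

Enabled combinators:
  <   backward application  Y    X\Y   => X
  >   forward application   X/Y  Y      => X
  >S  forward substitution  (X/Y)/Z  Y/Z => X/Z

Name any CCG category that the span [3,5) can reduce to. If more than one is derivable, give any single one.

[0,5] S   >
  [0,3] S/NP   >
    [0,2] (S/NP)/NP   >
      [0,1] "clearly" : ((S/NP)/NP)/NP
      [1,2] "liked" : NP
    [2,3] "ate" : NP
  [3,5] NP   >
    [3,4] "idea" : NP/S
    [4,5] "often" : S

NP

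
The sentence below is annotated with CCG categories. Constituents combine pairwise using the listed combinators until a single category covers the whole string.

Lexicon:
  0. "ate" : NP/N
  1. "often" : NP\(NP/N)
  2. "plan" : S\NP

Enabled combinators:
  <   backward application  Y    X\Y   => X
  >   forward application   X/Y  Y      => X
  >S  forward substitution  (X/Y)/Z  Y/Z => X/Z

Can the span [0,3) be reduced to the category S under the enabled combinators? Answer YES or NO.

YES

[0,3] S   <
  [0,2] NP   <
    [0,1] "ate" : NP/N
    [1,2] "often" : NP\(NP/N)
  [2,3] "plan" : S\NP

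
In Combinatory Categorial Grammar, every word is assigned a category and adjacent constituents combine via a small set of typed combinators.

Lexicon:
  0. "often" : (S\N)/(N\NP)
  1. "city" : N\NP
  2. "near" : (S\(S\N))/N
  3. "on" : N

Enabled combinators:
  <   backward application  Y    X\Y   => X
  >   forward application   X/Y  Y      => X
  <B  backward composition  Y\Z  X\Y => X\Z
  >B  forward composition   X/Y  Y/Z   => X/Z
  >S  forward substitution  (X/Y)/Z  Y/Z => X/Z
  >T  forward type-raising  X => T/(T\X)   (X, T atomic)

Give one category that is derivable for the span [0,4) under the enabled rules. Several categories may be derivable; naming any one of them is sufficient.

[0,4] S   <
  [0,2] S\N   >
    [0,1] "often" : (S\N)/(N\NP)
    [1,2] "city" : N\NP
  [2,4] S\(S\N)   >
    [2,3] "near" : (S\(S\N))/N
    [3,4] "on" : N

S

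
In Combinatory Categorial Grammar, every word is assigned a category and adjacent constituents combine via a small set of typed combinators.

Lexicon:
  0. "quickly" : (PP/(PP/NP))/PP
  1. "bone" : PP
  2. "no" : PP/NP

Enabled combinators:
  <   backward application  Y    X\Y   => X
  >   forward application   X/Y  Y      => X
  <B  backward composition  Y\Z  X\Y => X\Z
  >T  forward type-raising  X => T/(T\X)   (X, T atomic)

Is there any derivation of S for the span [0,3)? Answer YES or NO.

(PP/(PP/NP))/PP PP PP/NP
CKY chart[0,3] = {N/(N\PP), NP/(NP\PP), PP, PP/(PP\PP), S/(S\PP)}; S ∉ chart

NO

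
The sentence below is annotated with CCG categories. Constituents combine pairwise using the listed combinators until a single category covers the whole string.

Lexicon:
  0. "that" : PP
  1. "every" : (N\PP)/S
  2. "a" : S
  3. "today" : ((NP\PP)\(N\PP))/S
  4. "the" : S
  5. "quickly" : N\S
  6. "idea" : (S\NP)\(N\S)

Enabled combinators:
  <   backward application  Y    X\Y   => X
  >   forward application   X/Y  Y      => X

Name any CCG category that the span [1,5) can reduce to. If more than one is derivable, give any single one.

[0,7] S   <
  [0,5] NP   <
    [0,1] "that" : PP
    [1,5] NP\PP   <
      [1,3] N\PP   >
        [1,2] "every" : (N\PP)/S
        [2,3] "a" : S
      [3,5] (NP\PP)\(N\PP)   >
        [3,4] "today" : ((NP\PP)\(N\PP))/S
        [4,5] "the" : S
  [5,7] S\NP   <
    [5,6] "quickly" : N\S
    [6,7] "idea" : (S\NP)\(N\S)

NP\PP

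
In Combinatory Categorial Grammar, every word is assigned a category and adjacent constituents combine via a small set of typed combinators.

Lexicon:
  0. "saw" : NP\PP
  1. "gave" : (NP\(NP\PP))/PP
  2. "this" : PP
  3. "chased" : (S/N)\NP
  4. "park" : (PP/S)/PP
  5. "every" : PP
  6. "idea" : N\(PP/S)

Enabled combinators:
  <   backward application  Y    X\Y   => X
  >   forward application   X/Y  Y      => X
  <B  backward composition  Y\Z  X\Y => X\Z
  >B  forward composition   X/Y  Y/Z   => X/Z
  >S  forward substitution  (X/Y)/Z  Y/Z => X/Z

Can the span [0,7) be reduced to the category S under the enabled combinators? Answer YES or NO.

YES

[0,7] S   >
  [0,4] S/N   <
    [0,3] NP   <
      [0,1] "saw" : NP\PP
      [1,3] NP\(NP\PP)   >
        [1,2] "gave" : (NP\(NP\PP))/PP
        [2,3] "this" : PP
    [3,4] "chased" : (S/N)\NP
  [4,7] N   <
    [4,6] PP/S   >
      [4,5] "park" : (PP/S)/PP
      [5,6] "every" : PP
    [6,7] "idea" : N\(PP/S)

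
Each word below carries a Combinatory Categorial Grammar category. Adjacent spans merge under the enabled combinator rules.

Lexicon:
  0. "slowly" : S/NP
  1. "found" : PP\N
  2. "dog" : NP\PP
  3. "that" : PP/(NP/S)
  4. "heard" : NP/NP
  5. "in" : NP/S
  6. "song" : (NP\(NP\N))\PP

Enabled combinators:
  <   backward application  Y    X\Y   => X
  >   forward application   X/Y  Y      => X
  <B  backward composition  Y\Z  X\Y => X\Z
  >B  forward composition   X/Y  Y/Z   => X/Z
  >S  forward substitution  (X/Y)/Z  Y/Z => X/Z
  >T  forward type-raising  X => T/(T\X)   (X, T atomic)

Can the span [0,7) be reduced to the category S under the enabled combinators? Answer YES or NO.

[0,7] S   >
  [0,1] "slowly" : S/NP
  [1,7] NP   <
    [1,3] NP\N   <B
      [1,2] "found" : PP\N
      [2,3] "dog" : NP\PP
    [3,7] NP\(NP\N)   <
      [3,6] PP   >
        [3,4] "that" : PP/(NP/S)
        [4,6] NP/S   >B
          [4,5] "heard" : NP/NP
          [5,6] "in" : NP/S
      [6,7] "song" : (NP\(NP\N))\PP

YES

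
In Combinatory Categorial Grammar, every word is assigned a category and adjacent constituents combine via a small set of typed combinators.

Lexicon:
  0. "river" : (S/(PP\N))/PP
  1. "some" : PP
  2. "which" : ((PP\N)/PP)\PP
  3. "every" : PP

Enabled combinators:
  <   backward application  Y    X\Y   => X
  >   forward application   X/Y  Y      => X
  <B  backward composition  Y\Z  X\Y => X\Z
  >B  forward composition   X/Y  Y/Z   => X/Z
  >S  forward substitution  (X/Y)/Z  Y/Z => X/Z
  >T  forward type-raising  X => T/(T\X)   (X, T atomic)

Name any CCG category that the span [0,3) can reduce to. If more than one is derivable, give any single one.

S/PP

[0,4] S   >
  [0,3] S/PP   >S
    [0,1] "river" : (S/(PP\N))/PP
    [1,3] (PP\N)/PP   <
      [1,2] "some" : PP
      [2,3] "which" : ((PP\N)/PP)\PP
  [3,4] "every" : PP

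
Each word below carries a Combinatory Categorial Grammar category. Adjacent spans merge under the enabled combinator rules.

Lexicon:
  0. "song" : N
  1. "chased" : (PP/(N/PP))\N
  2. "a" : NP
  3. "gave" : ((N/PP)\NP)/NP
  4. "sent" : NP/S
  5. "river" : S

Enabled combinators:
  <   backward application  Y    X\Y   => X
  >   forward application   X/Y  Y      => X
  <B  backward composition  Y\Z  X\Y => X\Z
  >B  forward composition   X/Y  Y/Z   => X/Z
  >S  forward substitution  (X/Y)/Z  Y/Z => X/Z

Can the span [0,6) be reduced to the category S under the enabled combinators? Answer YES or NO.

N (PP/(N/PP))\N NP ((N/PP)\NP)/NP NP/S S
CKY chart[0,6] = {PP}; S ∉ chart

NO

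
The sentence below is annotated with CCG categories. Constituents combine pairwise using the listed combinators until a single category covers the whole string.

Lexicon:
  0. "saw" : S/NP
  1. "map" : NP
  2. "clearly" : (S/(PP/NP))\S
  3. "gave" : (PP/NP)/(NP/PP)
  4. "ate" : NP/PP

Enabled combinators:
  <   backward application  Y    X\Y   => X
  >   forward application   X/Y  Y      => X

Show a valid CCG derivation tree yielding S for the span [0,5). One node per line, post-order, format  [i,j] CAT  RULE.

[0,5] S   >
  [0,3] S/(PP/NP)   <
    [0,2] S   >
      [0,1] "saw" : S/NP
      [1,2] "map" : NP
    [2,3] "clearly" : (S/(PP/NP))\S
  [3,5] PP/NP   >
    [3,4] "gave" : (PP/NP)/(NP/PP)
    [4,5] "ate" : NP/PP

[0,1] S/NP  lex  "saw"
[1,2] NP  lex  "map"
[0,2] S  >  k=1
[2,3] (S/(PP/NP))\S  lex  "clearly"
[0,3] S/(PP/NP)  <  k=2
[3,4] (PP/NP)/(NP/PP)  lex  "gave"
[4,5] NP/PP  lex  "ate"
[3,5] PP/NP  >  k=4
[0,5] S  >  k=3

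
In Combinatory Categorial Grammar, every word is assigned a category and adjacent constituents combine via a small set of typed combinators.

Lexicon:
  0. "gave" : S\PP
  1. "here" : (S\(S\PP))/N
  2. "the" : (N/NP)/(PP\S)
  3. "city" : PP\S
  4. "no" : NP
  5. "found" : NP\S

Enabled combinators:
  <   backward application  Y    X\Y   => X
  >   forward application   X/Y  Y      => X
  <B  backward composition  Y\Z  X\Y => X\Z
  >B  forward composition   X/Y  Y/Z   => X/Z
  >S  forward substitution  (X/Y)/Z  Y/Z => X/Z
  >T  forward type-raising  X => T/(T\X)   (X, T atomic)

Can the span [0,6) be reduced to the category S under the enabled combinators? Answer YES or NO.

NO

S\PP (S\(S\PP))/N (N/NP)/(PP\S) PP\S NP NP\S
CKY chart[0,6] = {N/(N\NP), NP, NP/(NP\NP), PP/(PP\NP), S/(S\NP)}; S ∉ chart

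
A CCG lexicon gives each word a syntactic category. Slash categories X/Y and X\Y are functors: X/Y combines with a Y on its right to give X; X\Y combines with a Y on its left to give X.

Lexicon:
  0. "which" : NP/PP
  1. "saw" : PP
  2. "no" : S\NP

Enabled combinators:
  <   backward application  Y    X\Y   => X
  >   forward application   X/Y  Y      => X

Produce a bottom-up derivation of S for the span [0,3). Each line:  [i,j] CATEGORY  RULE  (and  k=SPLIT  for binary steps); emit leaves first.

[0,1] NP/PP  lex  "which"
[1,2] PP  lex  "saw"
[0,2] NP  >  k=1
[2,3] S\NP  lex  "no"
[0,3] S  <  k=2

[0,3] S   <
  [0,2] NP   >
    [0,1] "which" : NP/PP
    [1,2] "saw" : PP
  [2,3] "no" : S\NP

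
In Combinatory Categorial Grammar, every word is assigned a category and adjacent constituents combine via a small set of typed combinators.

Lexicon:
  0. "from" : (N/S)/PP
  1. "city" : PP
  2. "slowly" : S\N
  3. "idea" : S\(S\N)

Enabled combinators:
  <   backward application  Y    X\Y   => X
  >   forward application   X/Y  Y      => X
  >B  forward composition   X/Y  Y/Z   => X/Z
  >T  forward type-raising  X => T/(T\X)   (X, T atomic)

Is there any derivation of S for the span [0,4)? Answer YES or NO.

(N/S)/PP PP S\N S\(S\N)
CKY chart[0,4] = {N, N/(N\N), N/(S\S), NP/(NP\N), PP/(PP\N), S/(S\N)}; S ∉ chart

NO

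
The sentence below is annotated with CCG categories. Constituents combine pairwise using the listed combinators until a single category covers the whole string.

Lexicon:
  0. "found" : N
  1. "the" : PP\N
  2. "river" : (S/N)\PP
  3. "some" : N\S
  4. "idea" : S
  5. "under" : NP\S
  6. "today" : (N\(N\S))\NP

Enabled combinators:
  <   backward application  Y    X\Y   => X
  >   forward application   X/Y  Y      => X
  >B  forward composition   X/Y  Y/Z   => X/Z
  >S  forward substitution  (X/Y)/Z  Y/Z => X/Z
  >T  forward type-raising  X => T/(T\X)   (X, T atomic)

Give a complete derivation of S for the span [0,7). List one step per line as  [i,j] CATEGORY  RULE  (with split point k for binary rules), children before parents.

[0,1] N  lex  "found"
[0,1] PP/(PP\N)  >T
[1,2] PP\N  lex  "the"
[0,2] PP  >  k=1
[2,3] (S/N)\PP  lex  "river"
[0,3] S/N  <  k=2
[3,4] N\S  lex  "some"
[4,5] S  lex  "idea"
[4,5] NP/(NP\S)  >T
[5,6] NP\S  lex  "under"
[4,6] NP  >  k=5
[6,7] (N\(N\S))\NP  lex  "today"
[4,7] N\(N\S)  <  k=6
[3,7] N  <  k=4
[0,7] S  >  k=3

[0,7] S   >
  [0,3] S/N   <
    [0,2] PP   >
      [0,1] PP/(PP\N)   >T
        [0,1] "found" : N
      [1,2] "the" : PP\N
    [2,3] "river" : (S/N)\PP
  [3,7] N   <
    [3,4] "some" : N\S
    [4,7] N\(N\S)   <
      [4,6] NP   >
        [4,5] NP/(NP\S)   >T
          [4,5] "idea" : S
        [5,6] "under" : NP\S
      [6,7] "today" : (N\(N\S))\NP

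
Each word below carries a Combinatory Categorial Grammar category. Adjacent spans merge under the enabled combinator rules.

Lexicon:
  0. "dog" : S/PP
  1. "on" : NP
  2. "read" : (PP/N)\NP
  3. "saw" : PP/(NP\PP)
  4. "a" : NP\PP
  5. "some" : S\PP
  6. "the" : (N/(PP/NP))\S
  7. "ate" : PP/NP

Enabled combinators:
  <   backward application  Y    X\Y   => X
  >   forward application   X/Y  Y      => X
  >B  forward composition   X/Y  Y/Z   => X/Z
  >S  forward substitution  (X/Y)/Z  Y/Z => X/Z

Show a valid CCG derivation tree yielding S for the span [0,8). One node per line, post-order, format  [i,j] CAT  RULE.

[0,1] S/PP  lex  "dog"
[1,2] NP  lex  "on"
[2,3] (PP/N)\NP  lex  "read"
[1,3] PP/N  <  k=2
[0,3] S/N  >B  k=1
[3,4] PP/(NP\PP)  lex  "saw"
[4,5] NP\PP  lex  "a"
[3,5] PP  >  k=4
[5,6] S\PP  lex  "some"
[3,6] S  <  k=5
[6,7] (N/(PP/NP))\S  lex  "the"
[3,7] N/(PP/NP)  <  k=6
[7,8] PP/NP  lex  "ate"
[3,8] N  >  k=7
[0,8] S  >  k=3

[0,8] S   >
  [0,3] S/N   >B
    [0,1] "dog" : S/PP
    [1,3] PP/N   <
      [1,2] "on" : NP
      [2,3] "read" : (PP/N)\NP
  [3,8] N   >
    [3,7] N/(PP/NP)   <
      [3,6] S   <
        [3,5] PP   >
          [3,4] "saw" : PP/(NP\PP)
          [4,5] "a" : NP\PP
        [5,6] "some" : S\PP
      [6,7] "the" : (N/(PP/NP))\S
    [7,8] "ate" : PP/NP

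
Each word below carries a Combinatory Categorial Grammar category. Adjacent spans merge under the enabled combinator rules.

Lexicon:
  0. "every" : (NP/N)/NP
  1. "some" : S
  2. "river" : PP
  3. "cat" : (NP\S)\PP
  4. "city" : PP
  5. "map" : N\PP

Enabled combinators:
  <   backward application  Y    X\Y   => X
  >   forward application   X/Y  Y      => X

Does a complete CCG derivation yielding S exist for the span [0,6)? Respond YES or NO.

NO

(NP/N)/NP S PP (NP\S)\PP PP N\PP
CKY chart[0,6] = {NP}; S ∉ chart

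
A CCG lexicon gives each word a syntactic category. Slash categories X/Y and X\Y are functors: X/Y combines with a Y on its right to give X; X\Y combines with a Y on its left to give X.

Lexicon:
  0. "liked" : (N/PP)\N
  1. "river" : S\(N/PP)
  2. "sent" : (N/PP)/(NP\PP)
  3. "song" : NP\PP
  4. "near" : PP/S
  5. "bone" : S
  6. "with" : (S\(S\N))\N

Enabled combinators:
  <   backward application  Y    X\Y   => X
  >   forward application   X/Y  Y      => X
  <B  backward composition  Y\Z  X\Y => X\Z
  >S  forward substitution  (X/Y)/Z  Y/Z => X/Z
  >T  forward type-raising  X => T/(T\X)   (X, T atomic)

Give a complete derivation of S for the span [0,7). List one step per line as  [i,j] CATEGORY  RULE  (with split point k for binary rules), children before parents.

[0,7] S   <
  [0,2] S\N   <B
    [0,1] "liked" : (N/PP)\N
    [1,2] "river" : S\(N/PP)
  [2,7] S\(S\N)   <
    [2,6] N   >
      [2,4] N/PP   >
        [2,3] "sent" : (N/PP)/(NP\PP)
        [3,4] "song" : NP\PP
      [4,6] PP   >
        [4,5] "near" : PP/S
        [5,6] "bone" : S
    [6,7] "with" : (S\(S\N))\N

[0,1] (N/PP)\N  lex  "liked"
[1,2] S\(N/PP)  lex  "river"
[0,2] S\N  <B  k=1
[2,3] (N/PP)/(NP\PP)  lex  "sent"
[3,4] NP\PP  lex  "song"
[2,4] N/PP  >  k=3
[4,5] PP/S  lex  "near"
[5,6] S  lex  "bone"
[4,6] PP  >  k=5
[2,6] N  >  k=4
[6,7] (S\(S\N))\N  lex  "with"
[2,7] S\(S\N)  <  k=6
[0,7] S  <  k=2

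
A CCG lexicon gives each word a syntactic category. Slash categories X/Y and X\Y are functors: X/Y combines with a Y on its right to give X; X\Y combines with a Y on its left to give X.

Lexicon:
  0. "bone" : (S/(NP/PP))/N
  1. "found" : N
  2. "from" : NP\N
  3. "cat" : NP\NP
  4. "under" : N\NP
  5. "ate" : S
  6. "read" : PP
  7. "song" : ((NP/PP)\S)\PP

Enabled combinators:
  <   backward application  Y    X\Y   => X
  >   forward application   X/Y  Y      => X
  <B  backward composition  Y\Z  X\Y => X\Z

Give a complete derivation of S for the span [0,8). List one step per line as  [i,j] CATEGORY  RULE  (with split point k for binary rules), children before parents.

[0,8] S   >
  [0,5] S/(NP/PP)   >
    [0,1] "bone" : (S/(NP/PP))/N
    [1,5] N   <
      [1,3] NP   <
        [1,2] "found" : N
        [2,3] "from" : NP\N
      [3,5] N\NP   <B
        [3,4] "cat" : NP\NP
        [4,5] "under" : N\NP
  [5,8] NP/PP   <
    [5,6] "ate" : S
    [6,8] (NP/PP)\S   <
      [6,7] "read" : PP
      [7,8] "song" : ((NP/PP)\S)\PP

[0,1] (S/(NP/PP))/N  lex  "bone"
[1,2] N  lex  "found"
[2,3] NP\N  lex  "from"
[1,3] NP  <  k=2
[3,4] NP\NP  lex  "cat"
[4,5] N\NP  lex  "under"
[3,5] N\NP  <B  k=4
[1,5] N  <  k=3
[0,5] S/(NP/PP)  >  k=1
[5,6] S  lex  "ate"
[6,7] PP  lex  "read"
[7,8] ((NP/PP)\S)\PP  lex  "song"
[6,8] (NP/PP)\S  <  k=7
[5,8] NP/PP  <  k=6
[0,8] S  >  k=5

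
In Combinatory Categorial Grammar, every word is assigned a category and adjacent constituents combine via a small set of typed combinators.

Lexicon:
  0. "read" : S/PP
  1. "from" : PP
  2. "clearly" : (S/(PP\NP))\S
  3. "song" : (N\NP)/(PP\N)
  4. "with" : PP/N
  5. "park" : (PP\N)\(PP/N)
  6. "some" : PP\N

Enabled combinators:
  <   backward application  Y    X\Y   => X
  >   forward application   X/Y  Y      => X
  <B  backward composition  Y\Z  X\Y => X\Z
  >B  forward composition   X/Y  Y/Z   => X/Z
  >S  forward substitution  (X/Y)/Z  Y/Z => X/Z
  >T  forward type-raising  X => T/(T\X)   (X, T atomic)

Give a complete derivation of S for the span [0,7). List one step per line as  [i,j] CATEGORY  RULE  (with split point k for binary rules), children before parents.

[0,7] S   >
  [0,3] S/(PP\NP)   <
    [0,2] S   >
      [0,1] "read" : S/PP
      [1,2] "from" : PP
    [2,3] "clearly" : (S/(PP\NP))\S
  [3,7] PP\NP   <B
    [3,6] N\NP   >
      [3,4] "song" : (N\NP)/(PP\N)
      [4,6] PP\N   <
        [4,5] "with" : PP/N
        [5,6] "park" : (PP\N)\(PP/N)
    [6,7] "some" : PP\N

[0,1] S/PP  lex  "read"
[1,2] PP  lex  "from"
[0,2] S  >  k=1
[2,3] (S/(PP\NP))\S  lex  "clearly"
[0,3] S/(PP\NP)  <  k=2
[3,4] (N\NP)/(PP\N)  lex  "song"
[4,5] PP/N  lex  "with"
[5,6] (PP\N)\(PP/N)  lex  "park"
[4,6] PP\N  <  k=5
[3,6] N\NP  >  k=4
[6,7] PP\N  lex  "some"
[3,7] PP\NP  <B  k=6
[0,7] S  >  k=3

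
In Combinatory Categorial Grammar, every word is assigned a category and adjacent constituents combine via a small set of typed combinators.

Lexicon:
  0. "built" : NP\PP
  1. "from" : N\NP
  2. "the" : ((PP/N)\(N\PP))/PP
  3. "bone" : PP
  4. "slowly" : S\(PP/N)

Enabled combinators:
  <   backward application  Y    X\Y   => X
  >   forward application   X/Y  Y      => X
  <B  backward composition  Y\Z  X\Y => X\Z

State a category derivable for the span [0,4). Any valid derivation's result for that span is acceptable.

[0,5] S   <
  [0,4] PP/N   <
    [0,2] N\PP   <B
      [0,1] "built" : NP\PP
      [1,2] "from" : N\NP
    [2,4] (PP/N)\(N\PP)   >
      [2,3] "the" : ((PP/N)\(N\PP))/PP
      [3,4] "bone" : PP
  [4,5] "slowly" : S\(PP/N)

PP/N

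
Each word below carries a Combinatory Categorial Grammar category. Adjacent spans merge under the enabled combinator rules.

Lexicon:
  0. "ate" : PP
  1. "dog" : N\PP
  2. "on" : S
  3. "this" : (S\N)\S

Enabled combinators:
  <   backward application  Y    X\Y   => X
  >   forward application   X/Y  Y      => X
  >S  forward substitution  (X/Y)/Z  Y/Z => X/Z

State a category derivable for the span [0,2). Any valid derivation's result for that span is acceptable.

[0,4] S   <
  [0,2] N   <
    [0,1] "ate" : PP
    [1,2] "dog" : N\PP
  [2,4] S\N   <
    [2,3] "on" : S
    [3,4] "this" : (S\N)\S

N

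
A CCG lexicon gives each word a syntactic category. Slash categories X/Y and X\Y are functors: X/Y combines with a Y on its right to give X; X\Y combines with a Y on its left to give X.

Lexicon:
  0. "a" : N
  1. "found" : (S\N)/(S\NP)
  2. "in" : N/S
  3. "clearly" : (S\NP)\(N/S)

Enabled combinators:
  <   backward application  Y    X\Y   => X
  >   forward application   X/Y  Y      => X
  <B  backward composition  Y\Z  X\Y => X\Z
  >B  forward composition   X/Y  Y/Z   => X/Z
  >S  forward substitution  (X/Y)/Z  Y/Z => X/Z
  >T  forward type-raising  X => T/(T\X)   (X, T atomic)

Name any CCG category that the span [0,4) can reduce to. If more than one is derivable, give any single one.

[0,4] S   <
  [0,1] "a" : N
  [1,4] S\N   >
    [1,2] "found" : (S\N)/(S\NP)
    [2,4] S\NP   <
      [2,3] "in" : N/S
      [3,4] "clearly" : (S\NP)\(N/S)

S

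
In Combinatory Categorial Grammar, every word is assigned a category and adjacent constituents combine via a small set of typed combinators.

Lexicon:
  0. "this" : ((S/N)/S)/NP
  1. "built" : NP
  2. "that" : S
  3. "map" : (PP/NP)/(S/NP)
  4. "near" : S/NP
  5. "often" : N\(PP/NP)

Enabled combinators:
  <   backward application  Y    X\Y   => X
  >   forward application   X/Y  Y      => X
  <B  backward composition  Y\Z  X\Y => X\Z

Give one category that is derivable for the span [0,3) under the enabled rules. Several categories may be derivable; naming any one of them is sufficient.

[0,6] S   >
  [0,3] S/N   >
    [0,2] (S/N)/S   >
      [0,1] "this" : ((S/N)/S)/NP
      [1,2] "built" : NP
    [2,3] "that" : S
  [3,6] N   <
    [3,5] PP/NP   >
      [3,4] "map" : (PP/NP)/(S/NP)
      [4,5] "near" : S/NP
    [5,6] "often" : N\(PP/NP)

S/N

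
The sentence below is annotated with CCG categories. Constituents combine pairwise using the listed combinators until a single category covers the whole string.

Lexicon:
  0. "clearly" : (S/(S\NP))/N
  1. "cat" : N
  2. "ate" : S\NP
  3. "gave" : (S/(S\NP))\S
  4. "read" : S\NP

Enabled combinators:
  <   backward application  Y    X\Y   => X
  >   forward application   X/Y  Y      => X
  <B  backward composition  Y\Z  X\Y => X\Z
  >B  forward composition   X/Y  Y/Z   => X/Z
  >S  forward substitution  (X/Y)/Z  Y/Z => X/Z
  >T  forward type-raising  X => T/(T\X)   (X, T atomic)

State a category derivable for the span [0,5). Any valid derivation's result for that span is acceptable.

S

[0,5] S   >
  [0,4] S/(S\NP)   <
    [0,3] S   >
      [0,2] S/(S\NP)   >
        [0,1] "clearly" : (S/(S\NP))/N
        [1,2] "cat" : N
      [2,3] "ate" : S\NP
    [3,4] "gave" : (S/(S\NP))\S
  [4,5] "read" : S\NP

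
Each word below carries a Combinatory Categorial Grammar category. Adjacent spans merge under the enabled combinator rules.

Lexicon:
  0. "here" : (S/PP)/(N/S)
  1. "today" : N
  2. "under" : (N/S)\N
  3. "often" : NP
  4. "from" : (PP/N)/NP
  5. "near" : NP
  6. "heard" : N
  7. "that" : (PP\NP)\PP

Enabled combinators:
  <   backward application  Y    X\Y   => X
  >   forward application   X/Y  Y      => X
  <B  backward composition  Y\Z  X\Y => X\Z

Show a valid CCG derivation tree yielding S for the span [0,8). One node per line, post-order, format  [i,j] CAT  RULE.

[0,8] S   >
  [0,3] S/PP   >
    [0,1] "here" : (S/PP)/(N/S)
    [1,3] N/S   <
      [1,2] "today" : N
      [2,3] "under" : (N/S)\N
  [3,8] PP   <
    [3,4] "often" : NP
    [4,8] PP\NP   <
      [4,7] PP   >
        [4,6] PP/N   >
          [4,5] "from" : (PP/N)/NP
          [5,6] "near" : NP
        [6,7] "heard" : N
      [7,8] "that" : (PP\NP)\PP

[0,1] (S/PP)/(N/S)  lex  "here"
[1,2] N  lex  "today"
[2,3] (N/S)\N  lex  "under"
[1,3] N/S  <  k=2
[0,3] S/PP  >  k=1
[3,4] NP  lex  "often"
[4,5] (PP/N)/NP  lex  "from"
[5,6] NP  lex  "near"
[4,6] PP/N  >  k=5
[6,7] N  lex  "heard"
[4,7] PP  >  k=6
[7,8] (PP\NP)\PP  lex  "that"
[4,8] PP\NP  <  k=7
[3,8] PP  <  k=4
[0,8] S  >  k=3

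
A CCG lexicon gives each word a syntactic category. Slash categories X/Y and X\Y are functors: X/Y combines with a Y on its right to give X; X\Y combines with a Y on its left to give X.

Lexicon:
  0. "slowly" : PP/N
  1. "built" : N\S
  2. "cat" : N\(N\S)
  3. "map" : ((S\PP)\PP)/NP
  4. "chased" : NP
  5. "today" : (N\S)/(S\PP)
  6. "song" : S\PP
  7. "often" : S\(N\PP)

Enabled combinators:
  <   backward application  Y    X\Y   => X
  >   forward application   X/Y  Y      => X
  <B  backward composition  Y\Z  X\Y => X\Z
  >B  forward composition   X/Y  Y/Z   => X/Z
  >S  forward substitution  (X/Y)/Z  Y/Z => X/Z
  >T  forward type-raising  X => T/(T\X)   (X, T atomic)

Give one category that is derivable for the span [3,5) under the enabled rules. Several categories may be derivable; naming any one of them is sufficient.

(S\PP)\PP

[0,8] S   <
  [0,7] N\PP   <B
    [0,5] S\PP   <
      [0,3] PP   >
        [0,1] "slowly" : PP/N
        [1,3] N   <
          [1,2] "built" : N\S
          [2,3] "cat" : N\(N\S)
      [3,5] (S\PP)\PP   >
        [3,4] "map" : ((S\PP)\PP)/NP
        [4,5] "chased" : NP
    [5,7] N\S   >
      [5,6] "today" : (N\S)/(S\PP)
      [6,7] "song" : S\PP
  [7,8] "often" : S\(N\PP)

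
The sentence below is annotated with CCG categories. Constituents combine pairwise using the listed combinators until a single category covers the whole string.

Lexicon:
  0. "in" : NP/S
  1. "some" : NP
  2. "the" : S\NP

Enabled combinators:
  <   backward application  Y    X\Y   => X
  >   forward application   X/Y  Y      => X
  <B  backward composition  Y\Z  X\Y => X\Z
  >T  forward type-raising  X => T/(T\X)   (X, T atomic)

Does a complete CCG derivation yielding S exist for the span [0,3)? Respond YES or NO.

NO

NP/S NP S\NP
CKY chart[0,3] = {N/(N\NP), NP, NP/(NP\NP), PP/(PP\NP), S/(S\NP)}; S ∉ chart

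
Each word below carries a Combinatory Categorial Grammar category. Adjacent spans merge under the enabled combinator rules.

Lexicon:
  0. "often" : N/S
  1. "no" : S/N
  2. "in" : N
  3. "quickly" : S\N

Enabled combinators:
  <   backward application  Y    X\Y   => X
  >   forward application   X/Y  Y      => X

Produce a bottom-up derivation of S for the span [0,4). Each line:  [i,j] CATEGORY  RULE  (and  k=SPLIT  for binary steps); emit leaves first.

[0,1] N/S  lex  "often"
[1,2] S/N  lex  "no"
[2,3] N  lex  "in"
[1,3] S  >  k=2
[0,3] N  >  k=1
[3,4] S\N  lex  "quickly"
[0,4] S  <  k=3

[0,4] S   <
  [0,3] N   >
    [0,1] "often" : N/S
    [1,3] S   >
      [1,2] "no" : S/N
      [2,3] "in" : N
  [3,4] "quickly" : S\N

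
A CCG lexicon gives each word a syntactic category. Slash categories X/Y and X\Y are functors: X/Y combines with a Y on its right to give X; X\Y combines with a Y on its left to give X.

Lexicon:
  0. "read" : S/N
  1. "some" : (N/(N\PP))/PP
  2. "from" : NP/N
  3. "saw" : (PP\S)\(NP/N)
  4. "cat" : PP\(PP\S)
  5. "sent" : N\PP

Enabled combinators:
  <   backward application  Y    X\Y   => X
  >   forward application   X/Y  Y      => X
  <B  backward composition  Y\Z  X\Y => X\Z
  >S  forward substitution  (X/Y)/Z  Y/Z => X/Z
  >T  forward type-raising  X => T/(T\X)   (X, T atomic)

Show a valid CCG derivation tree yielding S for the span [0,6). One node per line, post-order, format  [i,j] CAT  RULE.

[0,6] S   >
  [0,1] "read" : S/N
  [1,6] N   >
    [1,5] N/(N\PP)   >
      [1,2] "some" : (N/(N\PP))/PP
      [2,5] PP   <
        [2,4] PP\S   <
          [2,3] "from" : NP/N
          [3,4] "saw" : (PP\S)\(NP/N)
        [4,5] "cat" : PP\(PP\S)
    [5,6] "sent" : N\PP

[0,1] S/N  lex  "read"
[1,2] (N/(N\PP))/PP  lex  "some"
[2,3] NP/N  lex  "from"
[3,4] (PP\S)\(NP/N)  lex  "saw"
[2,4] PP\S  <  k=3
[4,5] PP\(PP\S)  lex  "cat"
[2,5] PP  <  k=4
[1,5] N/(N\PP)  >  k=2
[5,6] N\PP  lex  "sent"
[1,6] N  >  k=5
[0,6] S  >  k=1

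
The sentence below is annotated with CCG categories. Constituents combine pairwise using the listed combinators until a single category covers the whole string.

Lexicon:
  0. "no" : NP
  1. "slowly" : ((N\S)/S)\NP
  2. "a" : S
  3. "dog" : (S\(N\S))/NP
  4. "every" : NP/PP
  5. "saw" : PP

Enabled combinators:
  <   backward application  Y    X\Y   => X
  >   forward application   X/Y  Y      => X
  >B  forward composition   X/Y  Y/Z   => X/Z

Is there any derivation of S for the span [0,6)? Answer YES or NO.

YES

[0,6] S   <
  [0,3] N\S   >
    [0,2] (N\S)/S   <
      [0,1] "no" : NP
      [1,2] "slowly" : ((N\S)/S)\NP
    [2,3] "a" : S
  [3,6] S\(N\S)   >
    [3,4] "dog" : (S\(N\S))/NP
    [4,6] NP   >
      [4,5] "every" : NP/PP
      [5,6] "saw" : PP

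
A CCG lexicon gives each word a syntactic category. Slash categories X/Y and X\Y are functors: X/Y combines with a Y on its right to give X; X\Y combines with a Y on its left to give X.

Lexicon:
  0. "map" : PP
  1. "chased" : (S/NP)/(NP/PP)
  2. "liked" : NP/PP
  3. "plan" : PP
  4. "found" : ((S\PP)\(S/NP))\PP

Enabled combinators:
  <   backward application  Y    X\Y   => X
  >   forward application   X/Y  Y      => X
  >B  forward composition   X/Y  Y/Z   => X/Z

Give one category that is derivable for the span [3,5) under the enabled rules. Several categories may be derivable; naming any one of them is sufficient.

(S\PP)\(S/NP)

[0,5] S   <
  [0,1] "map" : PP
  [1,5] S\PP   <
    [1,3] S/NP   >
      [1,2] "chased" : (S/NP)/(NP/PP)
      [2,3] "liked" : NP/PP
    [3,5] (S\PP)\(S/NP)   <
      [3,4] "plan" : PP
      [4,5] "found" : ((S\PP)\(S/NP))\PP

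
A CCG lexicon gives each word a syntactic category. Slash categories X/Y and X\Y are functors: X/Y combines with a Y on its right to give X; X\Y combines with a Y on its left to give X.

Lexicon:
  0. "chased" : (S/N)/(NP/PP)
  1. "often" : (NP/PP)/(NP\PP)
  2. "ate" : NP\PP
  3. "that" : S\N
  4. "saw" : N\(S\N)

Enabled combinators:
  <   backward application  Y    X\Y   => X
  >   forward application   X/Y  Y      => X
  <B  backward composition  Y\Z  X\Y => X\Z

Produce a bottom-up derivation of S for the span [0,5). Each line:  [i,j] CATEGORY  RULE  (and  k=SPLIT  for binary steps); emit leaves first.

[0,5] S   >
  [0,3] S/N   >
    [0,1] "chased" : (S/N)/(NP/PP)
    [1,3] NP/PP   >
      [1,2] "often" : (NP/PP)/(NP\PP)
      [2,3] "ate" : NP\PP
  [3,5] N   <
    [3,4] "that" : S\N
    [4,5] "saw" : N\(S\N)

[0,1] (S/N)/(NP/PP)  lex  "chased"
[1,2] (NP/PP)/(NP\PP)  lex  "often"
[2,3] NP\PP  lex  "ate"
[1,3] NP/PP  >  k=2
[0,3] S/N  >  k=1
[3,4] S\N  lex  "that"
[4,5] N\(S\N)  lex  "saw"
[3,5] N  <  k=4
[0,5] S  >  k=3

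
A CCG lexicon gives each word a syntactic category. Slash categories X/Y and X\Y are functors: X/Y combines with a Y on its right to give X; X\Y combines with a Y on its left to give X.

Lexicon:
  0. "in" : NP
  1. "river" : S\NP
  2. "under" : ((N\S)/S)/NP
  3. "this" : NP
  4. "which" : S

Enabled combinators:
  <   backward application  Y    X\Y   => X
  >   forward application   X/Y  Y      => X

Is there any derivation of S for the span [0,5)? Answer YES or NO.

NO

NP S\NP ((N\S)/S)/NP NP S
CKY chart[0,5] = {N}; S ∉ chart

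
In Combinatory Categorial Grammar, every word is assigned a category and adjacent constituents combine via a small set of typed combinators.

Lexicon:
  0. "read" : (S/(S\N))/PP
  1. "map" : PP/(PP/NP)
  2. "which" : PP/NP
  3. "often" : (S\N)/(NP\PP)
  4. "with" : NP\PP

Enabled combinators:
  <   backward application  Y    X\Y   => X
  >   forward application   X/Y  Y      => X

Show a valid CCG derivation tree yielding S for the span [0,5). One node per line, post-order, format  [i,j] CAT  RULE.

[0,1] (S/(S\N))/PP  lex  "read"
[1,2] PP/(PP/NP)  lex  "map"
[2,3] PP/NP  lex  "which"
[1,3] PP  >  k=2
[0,3] S/(S\N)  >  k=1
[3,4] (S\N)/(NP\PP)  lex  "often"
[4,5] NP\PP  lex  "with"
[3,5] S\N  >  k=4
[0,5] S  >  k=3

[0,5] S   >
  [0,3] S/(S\N)   >
    [0,1] "read" : (S/(S\N))/PP
    [1,3] PP   >
      [1,2] "map" : PP/(PP/NP)
      [2,3] "which" : PP/NP
  [3,5] S\N   >
    [3,4] "often" : (S\N)/(NP\PP)
    [4,5] "with" : NP\PP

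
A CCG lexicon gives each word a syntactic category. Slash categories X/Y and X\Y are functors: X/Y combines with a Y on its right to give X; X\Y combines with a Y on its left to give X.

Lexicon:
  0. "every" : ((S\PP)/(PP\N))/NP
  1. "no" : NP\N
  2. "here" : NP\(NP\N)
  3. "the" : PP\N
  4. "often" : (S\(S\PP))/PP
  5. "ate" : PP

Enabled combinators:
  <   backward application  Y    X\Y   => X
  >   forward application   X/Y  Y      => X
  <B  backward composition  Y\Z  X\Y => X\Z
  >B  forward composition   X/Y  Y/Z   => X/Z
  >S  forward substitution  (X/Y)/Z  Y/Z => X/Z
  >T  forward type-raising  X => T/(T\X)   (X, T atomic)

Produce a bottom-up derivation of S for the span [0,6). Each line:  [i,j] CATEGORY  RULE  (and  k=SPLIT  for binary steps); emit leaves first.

[0,6] S   <
  [0,4] S\PP   >
    [0,3] (S\PP)/(PP\N)   >
      [0,1] "every" : ((S\PP)/(PP\N))/NP
      [1,3] NP   <
        [1,2] "no" : NP\N
        [2,3] "here" : NP\(NP\N)
    [3,4] "the" : PP\N
  [4,6] S\(S\PP)   >
    [4,5] "often" : (S\(S\PP))/PP
    [5,6] "ate" : PP

[0,1] ((S\PP)/(PP\N))/NP  lex  "every"
[1,2] NP\N  lex  "no"
[2,3] NP\(NP\N)  lex  "here"
[1,3] NP  <  k=2
[0,3] (S\PP)/(PP\N)  >  k=1
[3,4] PP\N  lex  "the"
[0,4] S\PP  >  k=3
[4,5] (S\(S\PP))/PP  lex  "often"
[5,6] PP  lex  "ate"
[4,6] S\(S\PP)  >  k=5
[0,6] S  <  k=4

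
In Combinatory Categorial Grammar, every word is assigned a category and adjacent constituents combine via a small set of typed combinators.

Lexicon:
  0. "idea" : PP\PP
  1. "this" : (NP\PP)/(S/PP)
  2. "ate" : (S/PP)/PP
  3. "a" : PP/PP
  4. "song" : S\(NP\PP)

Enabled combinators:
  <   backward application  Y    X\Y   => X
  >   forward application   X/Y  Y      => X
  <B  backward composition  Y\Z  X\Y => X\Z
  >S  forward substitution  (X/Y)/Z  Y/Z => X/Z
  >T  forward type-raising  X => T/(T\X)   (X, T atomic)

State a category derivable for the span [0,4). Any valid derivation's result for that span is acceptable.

[0,5] S   <
  [0,4] NP\PP   <B
    [0,1] "idea" : PP\PP
    [1,4] NP\PP   >
      [1,2] "this" : (NP\PP)/(S/PP)
      [2,4] S/PP   >S
        [2,3] "ate" : (S/PP)/PP
        [3,4] "a" : PP/PP
  [4,5] "song" : S\(NP\PP)

NP\PP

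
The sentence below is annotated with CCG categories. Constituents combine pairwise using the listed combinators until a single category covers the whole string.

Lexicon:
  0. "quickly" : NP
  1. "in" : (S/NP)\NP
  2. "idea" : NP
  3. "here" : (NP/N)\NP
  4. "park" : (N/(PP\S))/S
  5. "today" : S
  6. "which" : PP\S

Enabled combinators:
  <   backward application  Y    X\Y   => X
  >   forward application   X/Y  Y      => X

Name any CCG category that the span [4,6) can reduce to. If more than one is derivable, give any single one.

[0,7] S   >
  [0,2] S/NP   <
    [0,1] "quickly" : NP
    [1,2] "in" : (S/NP)\NP
  [2,7] NP   >
    [2,4] NP/N   <
      [2,3] "idea" : NP
      [3,4] "here" : (NP/N)\NP
    [4,7] N   >
      [4,6] N/(PP\S)   >
        [4,5] "park" : (N/(PP\S))/S
        [5,6] "today" : S
      [6,7] "which" : PP\S

N/(PP\S)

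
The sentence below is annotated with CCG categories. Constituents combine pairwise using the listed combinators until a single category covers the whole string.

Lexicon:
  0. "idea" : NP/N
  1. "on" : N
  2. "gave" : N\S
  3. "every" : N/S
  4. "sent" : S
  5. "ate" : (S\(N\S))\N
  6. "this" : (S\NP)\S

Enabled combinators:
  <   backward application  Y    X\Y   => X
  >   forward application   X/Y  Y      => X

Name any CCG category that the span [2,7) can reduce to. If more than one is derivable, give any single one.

[0,7] S   <
  [0,2] NP   >
    [0,1] "idea" : NP/N
    [1,2] "on" : N
  [2,7] S\NP   <
    [2,6] S   <
      [2,3] "gave" : N\S
      [3,6] S\(N\S)   <
        [3,5] N   >
          [3,4] "every" : N/S
          [4,5] "sent" : S
        [5,6] "ate" : (S\(N\S))\N
    [6,7] "this" : (S\NP)\S

S\NP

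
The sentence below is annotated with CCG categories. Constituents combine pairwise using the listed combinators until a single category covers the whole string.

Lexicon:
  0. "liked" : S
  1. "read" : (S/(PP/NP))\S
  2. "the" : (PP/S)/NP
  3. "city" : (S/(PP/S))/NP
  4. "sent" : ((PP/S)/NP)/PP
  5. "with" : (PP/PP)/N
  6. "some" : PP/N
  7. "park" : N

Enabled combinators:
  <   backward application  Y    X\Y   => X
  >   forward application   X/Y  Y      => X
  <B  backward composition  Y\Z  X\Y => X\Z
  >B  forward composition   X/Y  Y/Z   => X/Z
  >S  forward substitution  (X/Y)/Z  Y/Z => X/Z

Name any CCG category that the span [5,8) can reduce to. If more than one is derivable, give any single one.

[0,8] S   >
  [0,2] S/(PP/NP)   <
    [0,1] "liked" : S
    [1,2] "read" : (S/(PP/NP))\S
  [2,8] PP/NP   >S
    [2,3] "the" : (PP/S)/NP
    [3,8] S/NP   >S
      [3,4] "city" : (S/(PP/S))/NP
      [4,8] (PP/S)/NP   >
        [4,5] "sent" : ((PP/S)/NP)/PP
        [5,8] PP   >
          [5,7] PP/N   >S
            [5,6] "with" : (PP/PP)/N
            [6,7] "some" : PP/N
          [7,8] "park" : N

PP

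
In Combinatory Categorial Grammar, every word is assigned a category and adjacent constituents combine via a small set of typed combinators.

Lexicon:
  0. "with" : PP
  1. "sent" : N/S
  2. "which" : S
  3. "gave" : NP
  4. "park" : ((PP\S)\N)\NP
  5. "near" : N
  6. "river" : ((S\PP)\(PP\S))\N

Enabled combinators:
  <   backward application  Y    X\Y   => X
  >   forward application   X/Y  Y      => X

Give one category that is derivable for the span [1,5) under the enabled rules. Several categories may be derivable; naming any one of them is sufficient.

PP\S

[0,7] S   <
  [0,1] "with" : PP
  [1,7] S\PP   <
    [1,5] PP\S   <
      [1,3] N   >
        [1,2] "sent" : N/S
        [2,3] "which" : S
      [3,5] (PP\S)\N   <
        [3,4] "gave" : NP
        [4,5] "park" : ((PP\S)\N)\NP
    [5,7] (S\PP)\(PP\S)   <
      [5,6] "near" : N
      [6,7] "river" : ((S\PP)\(PP\S))\N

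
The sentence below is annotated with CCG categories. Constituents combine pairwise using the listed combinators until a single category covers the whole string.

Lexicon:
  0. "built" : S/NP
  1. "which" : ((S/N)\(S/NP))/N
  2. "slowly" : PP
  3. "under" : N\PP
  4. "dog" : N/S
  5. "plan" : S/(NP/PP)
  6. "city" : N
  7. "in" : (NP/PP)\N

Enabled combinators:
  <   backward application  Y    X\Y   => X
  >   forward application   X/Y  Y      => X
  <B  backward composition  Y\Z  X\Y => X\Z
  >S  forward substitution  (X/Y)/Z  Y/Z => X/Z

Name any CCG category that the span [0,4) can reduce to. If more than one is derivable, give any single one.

S/N

[0,8] S   >
  [0,4] S/N   <
    [0,1] "built" : S/NP
    [1,4] (S/N)\(S/NP)   >
      [1,2] "which" : ((S/N)\(S/NP))/N
      [2,4] N   <
        [2,3] "slowly" : PP
        [3,4] "under" : N\PP
  [4,8] N   >
    [4,5] "dog" : N/S
    [5,8] S   >
      [5,6] "plan" : S/(NP/PP)
      [6,8] NP/PP   <
        [6,7] "city" : N
        [7,8] "in" : (NP/PP)\N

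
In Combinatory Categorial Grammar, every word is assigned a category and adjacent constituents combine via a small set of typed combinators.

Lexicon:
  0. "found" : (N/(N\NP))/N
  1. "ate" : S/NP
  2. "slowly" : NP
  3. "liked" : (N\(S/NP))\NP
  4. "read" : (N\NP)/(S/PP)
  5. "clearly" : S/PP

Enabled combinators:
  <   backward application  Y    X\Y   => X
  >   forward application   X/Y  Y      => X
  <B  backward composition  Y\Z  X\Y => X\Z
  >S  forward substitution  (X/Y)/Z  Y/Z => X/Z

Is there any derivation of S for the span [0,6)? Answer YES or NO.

(N/(N\NP))/N S/NP NP (N\(S/NP))\NP (N\NP)/(S/PP) S/PP
CKY chart[0,6] = {N}; S ∉ chart

NO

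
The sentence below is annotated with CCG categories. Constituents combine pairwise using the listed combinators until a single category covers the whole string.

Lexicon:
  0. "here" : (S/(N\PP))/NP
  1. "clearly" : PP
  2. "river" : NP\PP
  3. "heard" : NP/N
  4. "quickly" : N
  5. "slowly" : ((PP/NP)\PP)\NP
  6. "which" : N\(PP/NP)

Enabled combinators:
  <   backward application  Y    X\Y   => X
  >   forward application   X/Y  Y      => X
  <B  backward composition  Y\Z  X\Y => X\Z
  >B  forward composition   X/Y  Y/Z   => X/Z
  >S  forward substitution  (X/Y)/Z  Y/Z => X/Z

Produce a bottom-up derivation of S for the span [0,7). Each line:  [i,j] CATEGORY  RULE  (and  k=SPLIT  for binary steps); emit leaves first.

[0,7] S   >
  [0,3] S/(N\PP)   >
    [0,1] "here" : (S/(N\PP))/NP
    [1,3] NP   <
      [1,2] "clearly" : PP
      [2,3] "river" : NP\PP
  [3,7] N\PP   <B
    [3,6] (PP/NP)\PP   <
      [3,5] NP   >
        [3,4] "heard" : NP/N
        [4,5] "quickly" : N
      [5,6] "slowly" : ((PP/NP)\PP)\NP
    [6,7] "which" : N\(PP/NP)

[0,1] (S/(N\PP))/NP  lex  "here"
[1,2] PP  lex  "clearly"
[2,3] NP\PP  lex  "river"
[1,3] NP  <  k=2
[0,3] S/(N\PP)  >  k=1
[3,4] NP/N  lex  "heard"
[4,5] N  lex  "quickly"
[3,5] NP  >  k=4
[5,6] ((PP/NP)\PP)\NP  lex  "slowly"
[3,6] (PP/NP)\PP  <  k=5
[6,7] N\(PP/NP)  lex  "which"
[3,7] N\PP  <B  k=6
[0,7] S  >  k=3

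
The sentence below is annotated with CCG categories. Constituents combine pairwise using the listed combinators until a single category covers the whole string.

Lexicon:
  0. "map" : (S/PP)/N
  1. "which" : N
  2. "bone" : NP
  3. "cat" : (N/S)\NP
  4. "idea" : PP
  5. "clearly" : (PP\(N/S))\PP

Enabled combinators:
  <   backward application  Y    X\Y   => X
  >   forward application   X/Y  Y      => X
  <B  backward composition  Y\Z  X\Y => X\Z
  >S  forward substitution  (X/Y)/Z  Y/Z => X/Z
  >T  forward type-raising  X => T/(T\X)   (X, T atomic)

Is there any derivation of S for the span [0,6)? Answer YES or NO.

YES

[0,6] S   >
  [0,2] S/PP   >
    [0,1] "map" : (S/PP)/N
    [1,2] "which" : N
  [2,6] PP   <
    [2,4] N/S   <
      [2,3] "bone" : NP
      [3,4] "cat" : (N/S)\NP
    [4,6] PP\(N/S)   <
      [4,5] "idea" : PP
      [5,6] "clearly" : (PP\(N/S))\PP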